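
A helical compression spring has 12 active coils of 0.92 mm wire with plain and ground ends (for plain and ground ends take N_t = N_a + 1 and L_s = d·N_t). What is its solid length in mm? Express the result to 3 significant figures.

12.0 mm

plain and ground ends: N_t = N_a + 1 = 12 + 1 = 13
L_s = d·N_t = 0.92 × 13 = 11.96 mm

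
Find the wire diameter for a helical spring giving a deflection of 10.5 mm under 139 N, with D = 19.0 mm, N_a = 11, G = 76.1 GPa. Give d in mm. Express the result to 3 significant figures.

Required rate k = F/δ = 139/10.5 = 13.238 N/mm
d = (8D³N_a·k / G)^(1/4) = (8·19.0³·11·13.238 / (76.1×10³))^0.25
  = (105)^0.25 = 3.2011 mm

3.20 mm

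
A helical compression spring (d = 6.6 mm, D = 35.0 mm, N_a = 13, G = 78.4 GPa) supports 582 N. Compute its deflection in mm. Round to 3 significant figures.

k = Gd⁴/(8D³N_a) = (78.4×10³)(6.6⁴)/(8·35.0³·13) = 33.362 N/mm
δ = F/k = 582 / 33.362 = 17.445 mm

17.4 mm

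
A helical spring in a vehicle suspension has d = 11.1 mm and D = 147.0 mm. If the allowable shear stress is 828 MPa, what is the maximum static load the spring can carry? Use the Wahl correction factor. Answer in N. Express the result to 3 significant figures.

2730 N

C = D/d = 147.0/11.1 = 13.2432
K_W = (4C−1)/(4C−4) + 0.615/C = 51.973/48.973 + 0.0464 = 1.1077
τ_max = K·8FD/(πd³) → F_max = τ_allow·πd³/(8DK)
F_max = 828·π·11.1³/(8·147.0·1.1077) = 3.5575e+06/1302.7 = 2731 N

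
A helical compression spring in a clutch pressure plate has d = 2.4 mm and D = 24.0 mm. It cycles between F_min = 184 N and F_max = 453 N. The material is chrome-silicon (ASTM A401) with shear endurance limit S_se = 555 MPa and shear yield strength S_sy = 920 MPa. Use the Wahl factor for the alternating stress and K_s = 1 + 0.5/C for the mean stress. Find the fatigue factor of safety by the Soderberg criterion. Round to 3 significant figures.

0.353

C = D/d = 24.0/2.4 = 10.0000; K_W = (4C−1)/(4C−4)+0.615/C = 1.1448; K_s = 1+0.5/C = 1.0500
F_a = (F_max−F_min)/2 = 134.5 N; F_m = (F_max+F_min)/2 = 318.5 N
τ_a = K_W·8F_aD/(πd³) = 1.1448 × 594.62 = 680.74 MPa
τ_m = K_s·8F_mD/(πd³) = 1.0500 × 1408.1 = 1478.5 MPa
Soderberg: 1/n_f = τ_a/S_se + τ_m/S_sy = 680.74/555 + 1478.5/920 = 1.22656 + 1.60705 = 2.8336
n_f = 1/2.8336 = 0.3529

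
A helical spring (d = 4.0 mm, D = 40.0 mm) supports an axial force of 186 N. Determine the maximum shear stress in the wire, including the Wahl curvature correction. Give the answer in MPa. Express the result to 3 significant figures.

Spring index C = D/d = 40.0/4.0 = 10.0000
K_W = (4C−1)/(4C−4) + 0.615/C = 39.000/36.000 + 0.0615 = 1.1448
τ₀ = 8FD/(πd³) = 8·186·40.0/(π·4.0³) = 59520/201.06 = 296.03 MPa
τ_max = K·τ₀ = 1.1448 × 296.03 = 338.9 MPa

339 MPa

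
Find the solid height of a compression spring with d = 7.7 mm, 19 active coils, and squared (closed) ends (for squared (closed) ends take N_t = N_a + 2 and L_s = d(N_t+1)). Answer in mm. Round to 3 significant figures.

169 mm

squared (closed) ends: N_t = N_a + 2 = 19 + 2 = 21
L_s = d·(N_t+1) = 7.7 × 22 = 169.4 mm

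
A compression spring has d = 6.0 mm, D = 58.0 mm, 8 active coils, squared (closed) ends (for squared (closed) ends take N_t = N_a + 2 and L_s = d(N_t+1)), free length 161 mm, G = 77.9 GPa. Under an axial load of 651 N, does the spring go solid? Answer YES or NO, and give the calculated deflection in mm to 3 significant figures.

NO, δ = 80.5 mm

k = Gd⁴/(8D³N_a) = (77.9×10³)(6.0⁴)/(8·58.0³·8) = 8.085 N/mm
N_t = 10; L_s = 6.0·11 = 66 mm; δ_solid = L₀ − L_s = 161 − 66 = 95 mm
δ = F/k = 651/8.085 = 80.52 mm
δ < δ_solid → spring does not go solid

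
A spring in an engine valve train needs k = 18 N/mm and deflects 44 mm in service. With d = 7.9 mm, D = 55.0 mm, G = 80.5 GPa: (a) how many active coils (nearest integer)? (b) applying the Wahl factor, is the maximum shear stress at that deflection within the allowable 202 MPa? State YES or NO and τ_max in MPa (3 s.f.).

(a) 13 coils; (b) NO, τ_max = 275 MPa

N_a = Gd⁴/(8D³k) = (80.5×10³)(7.9⁴)/(8·55.0³·18) = 13.09 → N_a = 13
Actual rate k = Gd⁴/(8D³·13) = 18.121 N/mm
Working load F = kδ = 18.121·44 = 797.33 N
C = 55.0/7.9 = 6.9620; K_W = (4C−1)/(4C−4)+0.615/C = 1.2141
τ_max = K_W·8FD/(πd³) = 1.2141·226.49 = 274.99 MPa
τ_max > 202 MPa → exceeds allowable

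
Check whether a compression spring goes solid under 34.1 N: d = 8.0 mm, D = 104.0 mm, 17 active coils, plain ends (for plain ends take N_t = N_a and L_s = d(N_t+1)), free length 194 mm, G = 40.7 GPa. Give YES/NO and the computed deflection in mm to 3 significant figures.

NO, δ = 31.3 mm

k = Gd⁴/(8D³N_a) = (40.7×10³)(8.0⁴)/(8·104.0³·17) = 1.0897 N/mm
N_t = 17; L_s = 8.0·18 = 144 mm; δ_solid = L₀ − L_s = 194 − 144 = 50 mm
δ = F/k = 34.1/1.0897 = 31.292 mm
δ < δ_solid → spring does not go solid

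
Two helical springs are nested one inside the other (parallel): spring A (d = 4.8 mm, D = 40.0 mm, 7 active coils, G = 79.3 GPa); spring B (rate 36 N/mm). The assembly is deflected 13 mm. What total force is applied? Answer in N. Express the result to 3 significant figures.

k_A = Gd⁴/(8D³N_a) = (79.3×10³)(4.8⁴)/(8·40.0³·7) = 11.745 N/mm
Parallel: k_eq = 11.745 + 36 = 47.745 N/mm
F = k_eq·δ = 47.745·13 = 620.69 N

621 N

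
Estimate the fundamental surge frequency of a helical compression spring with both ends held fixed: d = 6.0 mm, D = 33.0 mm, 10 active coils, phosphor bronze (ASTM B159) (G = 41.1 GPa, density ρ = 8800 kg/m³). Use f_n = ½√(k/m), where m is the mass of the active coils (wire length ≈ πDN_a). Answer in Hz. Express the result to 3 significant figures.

k = Gd⁴/(8D³N_a) = (41.1×10³)(6.0⁴)/(8·33.0³·10) = 18.527 N/mm = 18527 N/m
Wire length L = πDN_a = π·33.0·10 = 1036.7 mm
m = ρ·(πd²/4)·L = 8800 × 28.274×10⁻⁶ m² × 1.0367 m = 0.25795 kg
f_n = ½√(k/m) = 0.5·√(18527/0.25795) = 0.5·√(71825) = 134 Hz

134 Hz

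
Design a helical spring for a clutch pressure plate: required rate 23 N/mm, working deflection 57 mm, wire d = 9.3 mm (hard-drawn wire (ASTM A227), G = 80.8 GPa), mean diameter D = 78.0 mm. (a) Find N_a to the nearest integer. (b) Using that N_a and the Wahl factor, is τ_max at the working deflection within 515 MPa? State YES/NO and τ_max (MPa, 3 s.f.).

(a) 7 coils; (b) YES, τ_max = 376 MPa

N_a = Gd⁴/(8D³k) = (80.8×10³)(9.3⁴)/(8·78.0³·23) = 6.922 → N_a = 7
Actual rate k = Gd⁴/(8D³·7) = 22.744 N/mm
Working load F = kδ = 22.744·57 = 1296.4 N
C = 78.0/9.3 = 8.3871; K_W = (4C−1)/(4C−4)+0.615/C = 1.1749
τ_max = K_W·8FD/(πd³) = 1.1749·320.13 = 376.11 MPa
τ_max ≤ 515 MPa → acceptable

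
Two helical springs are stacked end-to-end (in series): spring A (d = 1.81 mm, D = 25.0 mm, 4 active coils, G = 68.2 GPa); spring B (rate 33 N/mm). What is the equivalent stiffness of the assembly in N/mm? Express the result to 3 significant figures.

1.40 N/mm

k_A = Gd⁴/(8D³N_a) = (68.2×10³)(1.81⁴)/(8·25.0³·4) = 1.464 N/mm
Series: 1/k_eq = 1/1.464 + 1/33 = 0.71338; k_eq = 1.4018 N/mm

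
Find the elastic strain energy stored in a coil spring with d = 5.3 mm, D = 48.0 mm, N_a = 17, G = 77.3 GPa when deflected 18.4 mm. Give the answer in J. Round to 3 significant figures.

0.686 J

k = Gd⁴/(8D³N_a) = (77.3×10³)(5.3⁴)/(8·48.0³·17) = 4.0553 N/mm
U = ½kδ² = 0.5 × 4.0553 × 18.4² = 686.48 N·mm = 0.68648 J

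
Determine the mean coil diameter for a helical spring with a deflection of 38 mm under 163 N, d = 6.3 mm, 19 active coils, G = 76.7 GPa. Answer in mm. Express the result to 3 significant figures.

57.0 mm

Required rate k = F/δ = 163/38 = 4.2895 N/mm
D = (Gd⁴/(8N_a·k))^(1/3) = (76.7×10³·6.3⁴/(8·19·4.2895))^(1/3)
  = (185315)^(1/3) = 57.0125 mm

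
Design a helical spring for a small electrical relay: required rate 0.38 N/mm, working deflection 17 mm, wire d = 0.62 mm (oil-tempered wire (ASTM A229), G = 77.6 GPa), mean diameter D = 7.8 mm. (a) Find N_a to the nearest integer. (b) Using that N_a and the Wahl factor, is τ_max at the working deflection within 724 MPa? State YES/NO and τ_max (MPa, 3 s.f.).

(a) 8 coils; (b) YES, τ_max = 596 MPa

N_a = Gd⁴/(8D³k) = (77.6×10³)(0.62⁴)/(8·7.8³·0.38) = 7.948 → N_a = 8
Actual rate k = Gd⁴/(8D³·8) = 0.37754 N/mm
Working load F = kδ = 0.37754·17 = 6.4182 N
C = 7.8/0.62 = 12.5806; K_W = (4C−1)/(4C−4)+0.615/C = 1.1136
τ_max = K_W·8FD/(πd³) = 1.1136·534.9 = 595.69 MPa
τ_max ≤ 724 MPa → acceptable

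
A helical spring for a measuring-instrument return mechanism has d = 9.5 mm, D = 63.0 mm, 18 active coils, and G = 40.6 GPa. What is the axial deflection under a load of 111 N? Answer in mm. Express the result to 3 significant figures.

12.1 mm

k = Gd⁴/(8D³N_a) = (40.6×10³)(9.5⁴)/(8·63.0³·18) = 9.1841 N/mm
δ = F/k = 111 / 9.1841 = 12.086 mm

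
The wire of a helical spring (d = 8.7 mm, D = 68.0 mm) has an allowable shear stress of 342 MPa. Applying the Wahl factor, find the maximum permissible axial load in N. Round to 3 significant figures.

C = D/d = 68.0/8.7 = 7.8161
K_W = (4C−1)/(4C−4) + 0.615/C = 30.264/27.264 + 0.0787 = 1.1887
τ_max = K·8FD/(πd³) → F_max = τ_allow·πd³/(8DK)
F_max = 342·π·8.7³/(8·68.0·1.1887) = 7.0751e+05/646.66 = 1094.1 N

1090 N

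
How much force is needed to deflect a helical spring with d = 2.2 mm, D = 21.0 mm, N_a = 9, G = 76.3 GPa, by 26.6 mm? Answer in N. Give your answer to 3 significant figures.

k = Gd⁴/(8D³N_a) = (76.3×10³)(2.2⁴)/(8·21.0³·9) = 2.6806 N/mm
F = k·δ = 2.6806 × 26.6 = 71.303 N

71.3 N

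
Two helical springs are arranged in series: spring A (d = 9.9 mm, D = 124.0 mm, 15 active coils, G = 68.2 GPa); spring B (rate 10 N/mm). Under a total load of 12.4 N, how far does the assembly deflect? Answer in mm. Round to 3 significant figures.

5.57 mm

k_A = Gd⁴/(8D³N_a) = (68.2×10³)(9.9⁴)/(8·124.0³·15) = 2.8634 N/mm
Series: 1/k_eq = 1/2.8634 + 1/10 = 0.44924; k_eq = 2.226 N/mm
δ = F/k_eq = 12.4/2.226 = 5.5705 mm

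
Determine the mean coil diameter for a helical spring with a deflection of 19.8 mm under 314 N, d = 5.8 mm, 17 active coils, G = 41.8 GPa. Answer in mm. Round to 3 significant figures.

Required rate k = F/δ = 314/19.8 = 15.859 N/mm
D = (Gd⁴/(8N_a·k))^(1/3) = (41.8×10³·5.8⁴/(8·17·15.859))^(1/3)
  = (21932.3)^(1/3) = 27.9916 mm

28.0 mm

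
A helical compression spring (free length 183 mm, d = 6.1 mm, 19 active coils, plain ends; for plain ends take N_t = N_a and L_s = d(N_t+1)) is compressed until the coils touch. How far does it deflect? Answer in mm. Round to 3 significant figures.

N_t = 19; L_s = 6.1·20 = 122 mm
δ_solid = L₀ − L_s = 183 − 122 = 61 mm

61.0 mm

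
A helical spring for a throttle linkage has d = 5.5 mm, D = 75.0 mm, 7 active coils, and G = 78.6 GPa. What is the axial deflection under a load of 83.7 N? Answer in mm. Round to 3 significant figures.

27.5 mm

k = Gd⁴/(8D³N_a) = (78.6×10³)(5.5⁴)/(8·75.0³·7) = 3.0444 N/mm
δ = F/k = 83.7 / 3.0444 = 27.493 mm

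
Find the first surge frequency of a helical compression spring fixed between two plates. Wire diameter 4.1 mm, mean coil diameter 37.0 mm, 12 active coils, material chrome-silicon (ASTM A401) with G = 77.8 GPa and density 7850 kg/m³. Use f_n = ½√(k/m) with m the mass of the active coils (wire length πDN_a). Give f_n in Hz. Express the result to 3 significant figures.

88.4 Hz

k = Gd⁴/(8D³N_a) = (77.8×10³)(4.1⁴)/(8·37.0³·12) = 4.521 N/mm = 4521 N/m
Wire length L = πDN_a = π·37.0·12 = 1394.9 mm
m = ρ·(πd²/4)·L = 7850 × 13.203×10⁻⁶ m² × 1.3949 m = 0.14456 kg
f_n = ½√(k/m) = 0.5·√(4521/0.14456) = 0.5·√(31274) = 88.422 Hz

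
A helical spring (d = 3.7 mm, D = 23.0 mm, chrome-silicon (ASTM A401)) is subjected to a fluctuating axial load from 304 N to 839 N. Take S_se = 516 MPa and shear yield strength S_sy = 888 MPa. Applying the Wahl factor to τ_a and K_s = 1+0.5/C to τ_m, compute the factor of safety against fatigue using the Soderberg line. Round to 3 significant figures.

0.646

C = D/d = 23.0/3.7 = 6.2162; K_W = (4C−1)/(4C−4)+0.615/C = 1.2427; K_s = 1+0.5/C = 1.0804
F_a = (F_max−F_min)/2 = 267.5 N; F_m = (F_max+F_min)/2 = 571.5 N
τ_a = K_W·8F_aD/(πd³) = 1.2427 × 309.3 = 384.38 MPa
τ_m = K_s·8F_mD/(πd³) = 1.0804 × 660.81 = 713.97 MPa
Soderberg: 1/n_f = τ_a/S_se + τ_m/S_sy = 384.38/516 + 713.97/888 = 0.74492 + 0.80402 = 1.5489
n_f = 1/1.5489 = 0.6456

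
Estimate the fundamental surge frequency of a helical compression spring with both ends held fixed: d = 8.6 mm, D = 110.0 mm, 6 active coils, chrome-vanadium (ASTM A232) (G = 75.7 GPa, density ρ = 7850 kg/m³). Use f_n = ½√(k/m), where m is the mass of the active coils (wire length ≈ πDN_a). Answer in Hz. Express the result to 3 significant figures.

k = Gd⁴/(8D³N_a) = (75.7×10³)(8.6⁴)/(8·110.0³·6) = 6.4814 N/mm = 6481.4 N/m
Wire length L = πDN_a = π·110.0·6 = 2073.5 mm
m = ρ·(πd²/4)·L = 7850 × 58.088×10⁻⁶ m² × 2.0735 m = 0.94548 kg
f_n = ½√(k/m) = 0.5·√(6481.4/0.94548) = 0.5·√(6855.2) = 41.398 Hz

41.4 Hz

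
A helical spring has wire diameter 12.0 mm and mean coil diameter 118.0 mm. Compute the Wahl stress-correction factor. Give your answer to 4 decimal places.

C = D/d = 118.0/12.0 = 9.8333
K_W = (4C−1)/(4C−4) + 0.615/C = 38.333/35.333 + 0.0625 = 1.1474

1.1474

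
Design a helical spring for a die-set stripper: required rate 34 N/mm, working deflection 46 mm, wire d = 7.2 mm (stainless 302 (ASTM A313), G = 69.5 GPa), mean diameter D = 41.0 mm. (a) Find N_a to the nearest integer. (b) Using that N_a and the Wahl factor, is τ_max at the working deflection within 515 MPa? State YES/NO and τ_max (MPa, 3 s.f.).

N_a = Gd⁴/(8D³k) = (69.5×10³)(7.2⁴)/(8·41.0³·34) = 9.963 → N_a = 10
Actual rate k = Gd⁴/(8D³·10) = 33.875 N/mm
Working load F = kδ = 33.875·46 = 1558.2 N
C = 41.0/7.2 = 5.6944; K_W = (4C−1)/(4C−4)+0.615/C = 1.2678
τ_max = K_W·8FD/(πd³) = 1.2678·435.87 = 552.58 MPa
τ_max > 515 MPa → exceeds allowable

(a) 10 coils; (b) NO, τ_max = 553 MPa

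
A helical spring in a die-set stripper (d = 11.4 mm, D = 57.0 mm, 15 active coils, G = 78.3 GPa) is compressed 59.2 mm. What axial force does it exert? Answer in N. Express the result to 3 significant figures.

3520 N

k = Gd⁴/(8D³N_a) = (78.3×10³)(11.4⁴)/(8·57.0³·15) = 59.508 N/mm
F = k·δ = 59.508 × 59.2 = 3522.9 N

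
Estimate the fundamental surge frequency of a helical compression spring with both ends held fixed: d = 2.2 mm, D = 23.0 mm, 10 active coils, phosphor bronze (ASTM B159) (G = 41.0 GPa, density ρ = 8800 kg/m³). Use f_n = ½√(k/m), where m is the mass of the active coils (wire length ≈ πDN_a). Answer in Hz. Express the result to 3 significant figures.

k = Gd⁴/(8D³N_a) = (41.0×10³)(2.2⁴)/(8·23.0³·10) = 0.98674 N/mm = 986.74 N/m
Wire length L = πDN_a = π·23.0·10 = 722.57 mm
m = ρ·(πd²/4)·L = 8800 × 3.8013×10⁻⁶ m² × 0.72257 m = 0.024171 kg
f_n = ½√(k/m) = 0.5·√(986.74/0.024171) = 0.5·√(40823) = 101.02 Hz

101 Hz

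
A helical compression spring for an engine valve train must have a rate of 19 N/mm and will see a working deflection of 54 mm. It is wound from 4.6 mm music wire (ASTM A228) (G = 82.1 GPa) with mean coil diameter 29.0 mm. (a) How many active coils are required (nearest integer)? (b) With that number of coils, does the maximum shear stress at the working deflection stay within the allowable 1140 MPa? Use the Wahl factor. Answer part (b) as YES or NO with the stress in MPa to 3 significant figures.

(a) 10 coils; (b) YES, τ_max = 956 MPa

N_a = Gd⁴/(8D³k) = (82.1×10³)(4.6⁴)/(8·29.0³·19) = 9.916 → N_a = 10
Actual rate k = Gd⁴/(8D³·10) = 18.84 N/mm
Working load F = kδ = 18.84·54 = 1017.4 N
C = 29.0/4.6 = 6.3043; K_W = (4C−1)/(4C−4)+0.615/C = 1.2389
τ_max = K_W·8FD/(πd³) = 1.2389·771.88 = 956.31 MPa
τ_max ≤ 1140 MPa → acceptable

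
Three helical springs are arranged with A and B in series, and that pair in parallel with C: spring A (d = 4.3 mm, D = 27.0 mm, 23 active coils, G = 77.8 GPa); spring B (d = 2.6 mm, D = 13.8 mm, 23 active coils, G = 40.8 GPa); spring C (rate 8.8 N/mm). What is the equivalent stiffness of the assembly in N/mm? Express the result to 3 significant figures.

k_A = Gd⁴/(8D³N_a) = (77.8×10³)(4.3⁴)/(8·27.0³·23) = 7.3442 N/mm
k_B = Gd⁴/(8D³N_a) = (40.8×10³)(2.6⁴)/(8·13.8³·23) = 3.8557 N/mm
Springs A,B series: k_AB = 1/(1/7.3442+1/3.8557) = 2.5283 N/mm; parallel with C: k_eq = 2.5283+8.8 = 11.328 N/mm

11.3 N/mm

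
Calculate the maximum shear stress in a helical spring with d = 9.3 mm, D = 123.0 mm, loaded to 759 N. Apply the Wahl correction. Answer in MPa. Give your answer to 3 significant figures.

327 MPa

Spring index C = D/d = 123.0/9.3 = 13.2258
K_W = (4C−1)/(4C−4) + 0.615/C = 51.903/48.903 + 0.0465 = 1.1078
τ₀ = 8FD/(πd³) = 8·759·123.0/(π·9.3³) = 746856/2527 = 295.55 MPa
τ_max = K·τ₀ = 1.1078 × 295.55 = 327.43 MPa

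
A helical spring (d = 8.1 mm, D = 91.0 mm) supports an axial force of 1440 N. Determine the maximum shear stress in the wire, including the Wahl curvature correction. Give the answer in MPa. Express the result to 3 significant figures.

708 MPa

Spring index C = D/d = 91.0/8.1 = 11.2346
K_W = (4C−1)/(4C−4) + 0.615/C = 43.938/40.938 + 0.0547 = 1.1280
τ₀ = 8FD/(πd³) = 8·1440·91.0/(π·8.1³) = 1.04832e+06/1669.6 = 627.9 MPa
τ_max = K·τ₀ = 1.1280 × 627.9 = 708.28 MPa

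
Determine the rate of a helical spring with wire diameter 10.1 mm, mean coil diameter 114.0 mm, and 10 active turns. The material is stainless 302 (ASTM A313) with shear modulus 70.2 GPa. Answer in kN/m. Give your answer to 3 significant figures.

6.16 kN/m

k = Gd⁴/(8D³N_a) = (70.2×10³ × 10.1⁴) / (8 × 114.0³ × 10)
  = 7.30504e+08 / 1.18524e+08 = 6.1634 N/mm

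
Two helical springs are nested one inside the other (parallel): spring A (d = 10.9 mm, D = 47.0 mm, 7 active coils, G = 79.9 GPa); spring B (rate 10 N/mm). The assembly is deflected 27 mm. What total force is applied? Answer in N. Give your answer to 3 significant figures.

k_A = Gd⁴/(8D³N_a) = (79.9×10³)(10.9⁴)/(8·47.0³·7) = 193.99 N/mm
Parallel: k_eq = 193.99 + 10 = 203.99 N/mm
F = k_eq·δ = 203.99·27 = 5507.6 N

5510 N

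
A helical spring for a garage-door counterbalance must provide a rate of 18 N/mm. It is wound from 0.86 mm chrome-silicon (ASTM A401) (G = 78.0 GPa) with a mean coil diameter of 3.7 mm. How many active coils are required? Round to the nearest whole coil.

6

N_a = Gd⁴/(8D³k) = (78.0×10³ × 0.86⁴)/(8 × 3.7³ × 18)
    = 42666.6 / 7294.03 = 5.85 → 6 coils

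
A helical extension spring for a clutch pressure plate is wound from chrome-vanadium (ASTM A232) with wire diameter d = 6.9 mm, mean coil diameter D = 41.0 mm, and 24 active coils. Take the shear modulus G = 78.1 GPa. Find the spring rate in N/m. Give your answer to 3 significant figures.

13400 N/m

k = Gd⁴/(8D³N_a) = (78.1×10³ × 6.9⁴) / (8 × 41.0³ × 24)
  = 1.7703e+08 / 1.32328e+07 = 13.378 N/mm = 13378 N/m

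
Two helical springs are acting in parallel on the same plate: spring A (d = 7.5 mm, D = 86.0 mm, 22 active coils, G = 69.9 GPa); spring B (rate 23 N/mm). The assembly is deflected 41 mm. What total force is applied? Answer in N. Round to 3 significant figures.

k_A = Gd⁴/(8D³N_a) = (69.9×10³)(7.5⁴)/(8·86.0³·22) = 1.9757 N/mm
Parallel: k_eq = 1.9757 + 23 = 24.976 N/mm
F = k_eq·δ = 24.976·41 = 1024 N

1020 N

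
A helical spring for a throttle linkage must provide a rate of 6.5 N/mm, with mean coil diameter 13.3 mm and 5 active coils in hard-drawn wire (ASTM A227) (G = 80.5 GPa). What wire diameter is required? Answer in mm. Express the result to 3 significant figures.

d = (8D³N_a·k / G)^(1/4) = (8·13.3³·5·6.5 / (80.5×10³))^0.25
  = (7.5986)^0.25 = 1.6603 mm

1.66 mm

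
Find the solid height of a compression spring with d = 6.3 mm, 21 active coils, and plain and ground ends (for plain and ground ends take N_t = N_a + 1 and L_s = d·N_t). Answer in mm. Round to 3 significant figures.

plain and ground ends: N_t = N_a + 1 = 21 + 1 = 22
L_s = d·N_t = 6.3 × 22 = 138.6 mm

139 mm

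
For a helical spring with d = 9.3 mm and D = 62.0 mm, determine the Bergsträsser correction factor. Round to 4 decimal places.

1.2113

C = D/d = 62.0/9.3 = 6.6667
K_B = (4C+2)/(4C−3) = 28.667/23.667 = 1.2113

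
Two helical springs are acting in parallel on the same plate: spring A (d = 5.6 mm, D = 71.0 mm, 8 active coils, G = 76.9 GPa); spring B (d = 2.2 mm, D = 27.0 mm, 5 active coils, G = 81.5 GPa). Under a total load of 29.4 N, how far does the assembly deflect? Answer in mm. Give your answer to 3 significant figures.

5.13 mm

k_A = Gd⁴/(8D³N_a) = (76.9×10³)(5.6⁴)/(8·71.0³·8) = 3.3016 N/mm
k_B = Gd⁴/(8D³N_a) = (81.5×10³)(2.2⁴)/(8·27.0³·5) = 2.4249 N/mm
Parallel: k_eq = 3.3016 + 2.4249 = 5.7265 N/mm
δ = F/k_eq = 29.4/5.7265 = 5.134 mm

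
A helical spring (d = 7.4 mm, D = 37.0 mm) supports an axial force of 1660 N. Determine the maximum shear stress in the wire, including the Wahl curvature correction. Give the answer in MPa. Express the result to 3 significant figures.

Spring index C = D/d = 37.0/7.4 = 5.0000
K_W = (4C−1)/(4C−4) + 0.615/C = 19.000/16.000 + 0.1230 = 1.3105
τ₀ = 8FD/(πd³) = 8·1660·37.0/(π·7.4³) = 491360/1273 = 385.97 MPa
τ_max = K·τ₀ = 1.3105 × 385.97 = 505.82 MPa

506 MPa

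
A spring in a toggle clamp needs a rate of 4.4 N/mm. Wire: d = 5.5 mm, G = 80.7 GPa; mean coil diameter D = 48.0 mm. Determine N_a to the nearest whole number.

N_a = Gd⁴/(8D³k) = (80.7×10³ × 5.5⁴)/(8 × 48.0³ × 4.4)
    = 7.38455e+07 / 3.89284e+06 = 18.97 → 19 coils

19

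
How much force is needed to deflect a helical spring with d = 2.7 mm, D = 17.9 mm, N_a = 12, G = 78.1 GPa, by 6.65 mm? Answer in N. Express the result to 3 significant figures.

k = Gd⁴/(8D³N_a) = (78.1×10³)(2.7⁴)/(8·17.9³·12) = 7.5383 N/mm
F = k·δ = 7.5383 × 6.65 = 50.13 N

50.1 N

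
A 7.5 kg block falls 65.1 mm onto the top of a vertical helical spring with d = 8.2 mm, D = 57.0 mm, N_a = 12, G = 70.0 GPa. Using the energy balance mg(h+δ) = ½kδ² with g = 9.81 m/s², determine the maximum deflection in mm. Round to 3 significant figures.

27.7 mm

k = Gd⁴/(8D³N_a) = (70.0×10³)(8.2⁴)/(8·57.0³·12) = 17.802 N/mm
W = mg = 7.5 × 9.81 = 73.575 N
½kδ² − Wδ − Wh = 0 → δ = (W + √(W² + 2kWh))/k
δ = (73.575 + √(5413.3 + 170529))/17.802 = (73.575 + 419.46)/17.802 = 27.696 mm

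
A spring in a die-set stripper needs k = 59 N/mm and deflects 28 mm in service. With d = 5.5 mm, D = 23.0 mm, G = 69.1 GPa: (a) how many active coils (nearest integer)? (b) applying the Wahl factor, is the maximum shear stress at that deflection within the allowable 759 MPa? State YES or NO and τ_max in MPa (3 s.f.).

(a) 11 coils; (b) NO, τ_max = 805 MPa

N_a = Gd⁴/(8D³k) = (69.1×10³)(5.5⁴)/(8·23.0³·59) = 11.01 → N_a = 11
Actual rate k = Gd⁴/(8D³·11) = 59.056 N/mm
Working load F = kδ = 59.056·28 = 1653.6 N
C = 23.0/5.5 = 4.1818; K_W = (4C−1)/(4C−4)+0.615/C = 1.3828
τ_max = K_W·8FD/(πd³) = 1.3828·582.1 = 804.92 MPa
τ_max > 759 MPa → exceeds allowable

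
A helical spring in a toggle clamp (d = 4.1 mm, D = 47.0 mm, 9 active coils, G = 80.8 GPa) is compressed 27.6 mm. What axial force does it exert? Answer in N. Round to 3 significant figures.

k = Gd⁴/(8D³N_a) = (80.8×10³)(4.1⁴)/(8·47.0³·9) = 3.0544 N/mm
F = k·δ = 3.0544 × 27.6 = 84.3 N

84.3 N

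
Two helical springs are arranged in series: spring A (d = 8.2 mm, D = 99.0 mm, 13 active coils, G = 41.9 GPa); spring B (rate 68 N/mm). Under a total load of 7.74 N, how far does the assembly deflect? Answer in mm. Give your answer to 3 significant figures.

k_A = Gd⁴/(8D³N_a) = (41.9×10³)(8.2⁴)/(8·99.0³·13) = 1.8773 N/mm
Series: 1/k_eq = 1/1.8773 + 1/68 = 0.54739; k_eq = 1.8269 N/mm
δ = F/k_eq = 7.74/1.8269 = 4.2368 mm

4.24 mm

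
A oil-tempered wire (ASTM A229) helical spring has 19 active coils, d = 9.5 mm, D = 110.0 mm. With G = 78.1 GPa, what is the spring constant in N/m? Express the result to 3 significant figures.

k = Gd⁴/(8D³N_a) = (78.1×10³ × 9.5⁴) / (8 × 110.0³ × 19)
  = 6.36129e+08 / 2.02312e+08 = 3.1443 N/mm = 3144.3 N/m

3140 N/m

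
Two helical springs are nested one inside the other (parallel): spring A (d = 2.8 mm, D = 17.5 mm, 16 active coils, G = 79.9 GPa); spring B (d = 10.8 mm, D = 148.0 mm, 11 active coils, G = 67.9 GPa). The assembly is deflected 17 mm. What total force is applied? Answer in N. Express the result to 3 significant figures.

k_A = Gd⁴/(8D³N_a) = (79.9×10³)(2.8⁴)/(8·17.5³·16) = 7.159 N/mm
k_B = Gd⁴/(8D³N_a) = (67.9×10³)(10.8⁴)/(8·148.0³·11) = 3.2382 N/mm
Parallel: k_eq = 7.159 + 3.2382 = 10.397 N/mm
F = k_eq·δ = 10.397·17 = 176.75 N

177 N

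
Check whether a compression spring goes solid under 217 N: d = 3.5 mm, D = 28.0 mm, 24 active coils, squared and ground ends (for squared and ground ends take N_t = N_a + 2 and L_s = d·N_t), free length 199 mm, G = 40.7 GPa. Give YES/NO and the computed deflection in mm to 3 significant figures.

k = Gd⁴/(8D³N_a) = (40.7×10³)(3.5⁴)/(8·28.0³·24) = 1.4491 N/mm
N_t = 26; L_s = 3.5·26 = 91 mm; δ_solid = L₀ − L_s = 199 − 91 = 108 mm
δ = F/k = 217/1.4491 = 149.75 mm
δ ≥ δ_solid → spring goes solid

YES, δ = 150 mm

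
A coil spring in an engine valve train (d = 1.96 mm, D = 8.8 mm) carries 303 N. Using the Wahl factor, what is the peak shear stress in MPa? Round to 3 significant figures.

1220 MPa

Spring index C = D/d = 8.8/1.96 = 4.4898
K_W = (4C−1)/(4C−4) + 0.615/C = 16.959/13.959 + 0.1370 = 1.3519
τ₀ = 8FD/(πd³) = 8·303·8.8/(π·1.96³) = 21331.2/23.655 = 901.77 MPa
τ_max = K·τ₀ = 1.3519 × 901.77 = 1219.1 MPa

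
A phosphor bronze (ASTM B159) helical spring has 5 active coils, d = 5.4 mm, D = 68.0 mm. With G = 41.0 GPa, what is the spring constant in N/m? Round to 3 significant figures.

k = Gd⁴/(8D³N_a) = (41.0×10³ × 5.4⁴) / (8 × 68.0³ × 5)
  = 3.48625e+07 / 1.25773e+07 = 2.7719 N/mm = 2771.9 N/m

2770 N/m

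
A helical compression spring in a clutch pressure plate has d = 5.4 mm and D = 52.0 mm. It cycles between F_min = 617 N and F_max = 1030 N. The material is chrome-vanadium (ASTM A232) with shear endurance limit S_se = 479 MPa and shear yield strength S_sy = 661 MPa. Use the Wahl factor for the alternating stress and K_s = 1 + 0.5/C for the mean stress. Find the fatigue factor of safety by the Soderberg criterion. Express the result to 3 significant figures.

0.658

C = D/d = 52.0/5.4 = 9.6296; K_W = (4C−1)/(4C−4)+0.615/C = 1.1508; K_s = 1+0.5/C = 1.0519
F_a = (F_max−F_min)/2 = 206.5 N; F_m = (F_max+F_min)/2 = 823.5 N
τ_a = K_W·8F_aD/(πd³) = 1.1508 × 173.65 = 199.84 MPa
τ_m = K_s·8F_mD/(πd³) = 1.0519 × 692.51 = 728.47 MPa
Soderberg: 1/n_f = τ_a/S_se + τ_m/S_sy = 199.84/479 + 728.47/661 = 0.41719 + 1.10207 = 1.5193
n_f = 1/1.5193 = 0.6582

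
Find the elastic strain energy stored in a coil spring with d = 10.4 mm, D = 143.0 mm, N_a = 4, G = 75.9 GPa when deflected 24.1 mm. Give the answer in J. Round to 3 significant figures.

2.76 J

k = Gd⁴/(8D³N_a) = (75.9×10³)(10.4⁴)/(8·143.0³·4) = 9.4889 N/mm
U = ½kδ² = 0.5 × 9.4889 × 24.1² = 2755.6 N·mm = 2.7556 J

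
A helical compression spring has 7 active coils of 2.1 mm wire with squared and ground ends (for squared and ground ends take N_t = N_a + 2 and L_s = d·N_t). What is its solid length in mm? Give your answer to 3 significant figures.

18.9 mm

squared and ground ends: N_t = N_a + 2 = 7 + 2 = 9
L_s = d·N_t = 2.1 × 9 = 18.9 mm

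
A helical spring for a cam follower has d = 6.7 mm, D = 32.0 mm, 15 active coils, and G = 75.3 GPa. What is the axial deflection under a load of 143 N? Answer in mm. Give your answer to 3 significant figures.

3.71 mm

k = Gd⁴/(8D³N_a) = (75.3×10³)(6.7⁴)/(8·32.0³·15) = 38.589 N/mm
δ = F/k = 143 / 38.589 = 3.7057 mm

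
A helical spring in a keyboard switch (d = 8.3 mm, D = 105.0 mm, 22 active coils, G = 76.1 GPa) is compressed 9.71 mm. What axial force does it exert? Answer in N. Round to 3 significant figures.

k = Gd⁴/(8D³N_a) = (76.1×10³)(8.3⁴)/(8·105.0³·22) = 1.7726 N/mm
F = k·δ = 1.7726 × 9.71 = 17.212 N

17.2 N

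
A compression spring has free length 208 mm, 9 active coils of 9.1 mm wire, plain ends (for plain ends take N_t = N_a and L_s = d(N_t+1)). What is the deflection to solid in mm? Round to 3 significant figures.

N_t = 9; L_s = 9.1·10 = 91 mm
δ_solid = L₀ − L_s = 208 − 91 = 117 mm

117 mm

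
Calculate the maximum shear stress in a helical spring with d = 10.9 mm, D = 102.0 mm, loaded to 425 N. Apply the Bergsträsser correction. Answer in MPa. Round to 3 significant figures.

97.6 MPa

Spring index C = D/d = 102.0/10.9 = 9.3578
K_B = (4C+2)/(4C−3) = 39.431/34.431 = 1.1452
τ₀ = 8FD/(πd³) = 8·425·102.0/(π·10.9³) = 346800/4068.5 = 85.241 MPa
τ_max = K·τ₀ = 1.1452 × 85.241 = 97.62 MPa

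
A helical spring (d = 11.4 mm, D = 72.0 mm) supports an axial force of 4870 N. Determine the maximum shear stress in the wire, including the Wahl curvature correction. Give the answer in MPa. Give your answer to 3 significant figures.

Spring index C = D/d = 72.0/11.4 = 6.3158
K_W = (4C−1)/(4C−4) + 0.615/C = 24.263/21.263 + 0.0974 = 1.2385
τ₀ = 8FD/(πd³) = 8·4870·72.0/(π·11.4³) = 2.80512e+06/4654.4 = 602.68 MPa
τ_max = K·τ₀ = 1.2385 × 602.68 = 746.4 MPa

746 MPa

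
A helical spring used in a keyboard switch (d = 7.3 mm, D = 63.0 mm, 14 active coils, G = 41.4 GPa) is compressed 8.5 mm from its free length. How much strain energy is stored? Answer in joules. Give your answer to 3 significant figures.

k = Gd⁴/(8D³N_a) = (41.4×10³)(7.3⁴)/(8·63.0³·14) = 4.1981 N/mm
U = ½kδ² = 0.5 × 4.1981 × 8.5² = 151.66 N·mm = 0.15166 J

0.152 J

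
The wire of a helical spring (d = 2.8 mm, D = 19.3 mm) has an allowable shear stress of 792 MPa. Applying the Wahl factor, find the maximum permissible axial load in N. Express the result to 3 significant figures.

291 N

C = D/d = 19.3/2.8 = 6.8929
K_W = (4C−1)/(4C−4) + 0.615/C = 26.571/23.571 + 0.0892 = 1.2165
τ_max = K·8FD/(πd³) → F_max = τ_allow·πd³/(8DK)
F_max = 792·π·2.8³/(8·19.3·1.2165) = 54620/187.83 = 290.8 N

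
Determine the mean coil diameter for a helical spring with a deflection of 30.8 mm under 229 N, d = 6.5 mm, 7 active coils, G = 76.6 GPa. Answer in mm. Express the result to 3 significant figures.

69.0 mm

Required rate k = F/δ = 229/30.8 = 7.4351 N/mm
D = (Gd⁴/(8N_a·k))^(1/3) = (76.6×10³·6.5⁴/(8·7·7.4351))^(1/3)
  = (328405)^(1/3) = 68.9927 mm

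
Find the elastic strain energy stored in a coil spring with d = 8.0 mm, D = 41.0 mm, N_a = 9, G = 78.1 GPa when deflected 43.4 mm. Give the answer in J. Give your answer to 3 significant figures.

60.7 J

k = Gd⁴/(8D³N_a) = (78.1×10³)(8.0⁴)/(8·41.0³·9) = 64.465 N/mm
U = ½kδ² = 0.5 × 64.465 × 43.4² = 60712 N·mm = 60.712 J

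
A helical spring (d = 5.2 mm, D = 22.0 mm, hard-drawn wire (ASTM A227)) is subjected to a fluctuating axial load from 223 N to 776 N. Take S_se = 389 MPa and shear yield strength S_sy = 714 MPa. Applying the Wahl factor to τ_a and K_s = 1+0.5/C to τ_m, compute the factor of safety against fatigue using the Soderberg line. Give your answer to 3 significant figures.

1.42

C = D/d = 22.0/5.2 = 4.2308; K_W = (4C−1)/(4C−4)+0.615/C = 1.3775; K_s = 1+0.5/C = 1.1182
F_a = (F_max−F_min)/2 = 276.5 N; F_m = (F_max+F_min)/2 = 499.5 N
τ_a = K_W·8F_aD/(πd³) = 1.3775 × 110.17 = 151.75 MPa
τ_m = K_s·8F_mD/(πd³) = 1.1182 × 199.02 = 222.54 MPa
Soderberg: 1/n_f = τ_a/S_se + τ_m/S_sy = 151.75/389 + 222.54/714 = 0.39011 + 0.31168 = 0.70179
n_f = 1/0.70179 = 1.425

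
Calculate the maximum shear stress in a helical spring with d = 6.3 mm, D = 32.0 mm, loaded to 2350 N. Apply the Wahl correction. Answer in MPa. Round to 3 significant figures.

Spring index C = D/d = 32.0/6.3 = 5.0794
K_W = (4C−1)/(4C−4) + 0.615/C = 19.317/16.317 + 0.1211 = 1.3049
τ₀ = 8FD/(πd³) = 8·2350·32.0/(π·6.3³) = 601600/785.55 = 765.84 MPa
τ_max = K·τ₀ = 1.3049 × 765.84 = 999.36 MPa

999 MPa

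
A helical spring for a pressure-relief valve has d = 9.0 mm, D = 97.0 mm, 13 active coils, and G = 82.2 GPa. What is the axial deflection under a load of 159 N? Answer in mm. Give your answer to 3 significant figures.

k = Gd⁴/(8D³N_a) = (82.2×10³)(9.0⁴)/(8·97.0³·13) = 5.6819 N/mm
δ = F/k = 159 / 5.6819 = 27.984 mm

28.0 mm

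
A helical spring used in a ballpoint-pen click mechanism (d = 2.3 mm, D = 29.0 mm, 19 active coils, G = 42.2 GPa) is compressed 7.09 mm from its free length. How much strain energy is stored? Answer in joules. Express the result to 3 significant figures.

0.00801 J

k = Gd⁴/(8D³N_a) = (42.2×10³)(2.3⁴)/(8·29.0³·19) = 0.31856 N/mm
U = ½kδ² = 0.5 × 0.31856 × 7.09² = 8.0066 N·mm = 0.0080066 J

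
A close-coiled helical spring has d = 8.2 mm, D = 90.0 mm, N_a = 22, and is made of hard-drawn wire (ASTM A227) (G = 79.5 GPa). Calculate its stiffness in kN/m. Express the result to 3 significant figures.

k = Gd⁴/(8D³N_a) = (79.5×10³ × 8.2⁴) / (8 × 90.0³ × 22)
  = 3.59437e+08 / 1.28304e+08 = 2.8014 N/mm

2.80 kN/m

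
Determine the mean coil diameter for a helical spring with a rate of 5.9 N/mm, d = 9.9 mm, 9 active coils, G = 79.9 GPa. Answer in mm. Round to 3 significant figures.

122 mm

D = (Gd⁴/(8N_a·k))^(1/3) = (79.9×10³·9.9⁴/(8·9·5.9))^(1/3)
  = (1.80677e+06)^(1/3) = 121.7964 mm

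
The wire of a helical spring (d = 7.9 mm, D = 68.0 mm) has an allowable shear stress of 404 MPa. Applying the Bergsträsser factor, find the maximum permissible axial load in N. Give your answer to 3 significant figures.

C = D/d = 68.0/7.9 = 8.6076
K_B = (4C+2)/(4C−3) = 36.430/31.430 = 1.1591
τ_max = K·8FD/(πd³) → F_max = τ_allow·πd³/(8DK)
F_max = 404·π·7.9³/(8·68.0·1.1591) = 6.2577e+05/630.54 = 992.43 N

992 N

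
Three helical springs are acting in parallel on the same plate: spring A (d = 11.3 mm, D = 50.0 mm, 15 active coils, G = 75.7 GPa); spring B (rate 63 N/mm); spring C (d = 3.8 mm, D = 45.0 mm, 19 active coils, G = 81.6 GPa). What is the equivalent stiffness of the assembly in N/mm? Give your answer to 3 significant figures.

147 N/mm

k_A = Gd⁴/(8D³N_a) = (75.7×10³)(11.3⁴)/(8·50.0³·15) = 82.285 N/mm
k_C = Gd⁴/(8D³N_a) = (81.6×10³)(3.8⁴)/(8·45.0³·19) = 1.2284 N/mm
Parallel: k_eq = 82.285 + 63 + 1.2284 = 146.51 N/mm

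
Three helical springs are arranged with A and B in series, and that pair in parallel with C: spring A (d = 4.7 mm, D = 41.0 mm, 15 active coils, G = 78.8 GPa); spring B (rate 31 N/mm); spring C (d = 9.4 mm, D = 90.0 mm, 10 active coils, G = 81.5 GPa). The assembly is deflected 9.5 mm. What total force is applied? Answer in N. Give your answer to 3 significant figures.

k_A = Gd⁴/(8D³N_a) = (78.8×10³)(4.7⁴)/(8·41.0³·15) = 4.6493 N/mm
k_C = Gd⁴/(8D³N_a) = (81.5×10³)(9.4⁴)/(8·90.0³·10) = 10.911 N/mm
Springs A,B series: k_AB = 1/(1/4.6493+1/31) = 4.0429 N/mm; parallel with C: k_eq = 4.0429+10.911 = 14.954 N/mm
F = k_eq·δ = 14.954·9.5 = 142.06 N

142 N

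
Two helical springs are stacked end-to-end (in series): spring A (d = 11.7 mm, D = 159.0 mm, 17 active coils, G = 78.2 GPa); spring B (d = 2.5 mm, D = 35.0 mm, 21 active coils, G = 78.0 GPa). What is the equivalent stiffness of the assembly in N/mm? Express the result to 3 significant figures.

0.365 N/mm

k_A = Gd⁴/(8D³N_a) = (78.2×10³)(11.7⁴)/(8·159.0³·17) = 2.6805 N/mm
k_B = Gd⁴/(8D³N_a) = (78.0×10³)(2.5⁴)/(8·35.0³·21) = 0.423 N/mm
Series: 1/k_eq = 1/2.6805 + 1/0.423 = 2.7371; k_eq = 0.36535 N/mm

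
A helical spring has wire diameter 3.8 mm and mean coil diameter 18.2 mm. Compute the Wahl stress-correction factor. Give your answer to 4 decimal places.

C = D/d = 18.2/3.8 = 4.7895
K_W = (4C−1)/(4C−4) + 0.615/C = 18.158/15.158 + 0.1284 = 1.3263

1.3263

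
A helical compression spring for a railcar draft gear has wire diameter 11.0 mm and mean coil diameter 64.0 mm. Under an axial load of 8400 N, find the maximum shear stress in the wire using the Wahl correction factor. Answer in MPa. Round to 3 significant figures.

Spring index C = D/d = 64.0/11.0 = 5.8182
K_W = (4C−1)/(4C−4) + 0.615/C = 22.273/19.273 + 0.1057 = 1.2614
τ₀ = 8FD/(πd³) = 8·8400·64.0/(π·11.0³) = 4.3008e+06/4181.5 = 1028.5 MPa
τ_max = K·τ₀ = 1.2614 × 1028.5 = 1297.4 MPa

1300 MPa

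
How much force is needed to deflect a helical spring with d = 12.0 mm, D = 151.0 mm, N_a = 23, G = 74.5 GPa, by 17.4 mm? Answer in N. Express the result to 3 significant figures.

42.4 N

k = Gd⁴/(8D³N_a) = (74.5×10³)(12.0⁴)/(8·151.0³·23) = 2.4386 N/mm
F = k·δ = 2.4386 × 17.4 = 42.431 N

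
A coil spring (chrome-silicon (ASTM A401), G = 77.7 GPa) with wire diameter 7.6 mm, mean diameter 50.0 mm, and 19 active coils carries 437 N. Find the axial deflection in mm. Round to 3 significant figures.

32.0 mm

k = Gd⁴/(8D³N_a) = (77.7×10³)(7.6⁴)/(8·50.0³·19) = 13.643 N/mm
δ = F/k = 437 / 13.643 = 32.03 mm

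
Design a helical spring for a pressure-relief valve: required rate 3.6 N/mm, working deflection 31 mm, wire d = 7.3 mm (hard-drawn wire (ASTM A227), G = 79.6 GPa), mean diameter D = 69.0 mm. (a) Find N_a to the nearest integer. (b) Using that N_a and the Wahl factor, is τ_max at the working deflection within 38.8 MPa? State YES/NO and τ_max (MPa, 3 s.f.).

(a) 24 coils; (b) NO, τ_max = 57.9 MPa

N_a = Gd⁴/(8D³k) = (79.6×10³)(7.3⁴)/(8·69.0³·3.6) = 23.89 → N_a = 24
Actual rate k = Gd⁴/(8D³·24) = 3.5839 N/mm
Working load F = kδ = 3.5839·31 = 111.1 N
C = 69.0/7.3 = 9.4521; K_W = (4C−1)/(4C−4)+0.615/C = 1.1538
τ_max = K_W·8FD/(πd³) = 1.1538·50.181 = 57.899 MPa
τ_max > 38.8 MPa → exceeds allowable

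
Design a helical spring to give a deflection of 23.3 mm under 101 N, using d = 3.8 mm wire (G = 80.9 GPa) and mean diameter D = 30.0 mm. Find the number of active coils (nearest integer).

Required rate k = F/δ = 101/23.3 = 4.3348 N/mm
N_a = Gd⁴/(8D³k) = (80.9×10³ × 3.8⁴)/(8 × 30.0³ × 4.3348)
    = 1.68688e+07 / 936309 = 18.02 → 18 coils

18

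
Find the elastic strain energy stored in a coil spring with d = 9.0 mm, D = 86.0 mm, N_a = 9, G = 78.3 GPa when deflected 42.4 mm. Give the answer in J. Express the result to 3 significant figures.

10.1 J

k = Gd⁴/(8D³N_a) = (78.3×10³)(9.0⁴)/(8·86.0³·9) = 11.218 N/mm
U = ½kδ² = 0.5 × 11.218 × 42.4² = 10083 N·mm = 10.083 J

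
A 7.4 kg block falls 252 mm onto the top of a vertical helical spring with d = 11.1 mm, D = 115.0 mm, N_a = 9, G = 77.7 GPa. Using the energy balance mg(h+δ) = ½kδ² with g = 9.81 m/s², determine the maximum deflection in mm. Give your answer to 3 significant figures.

k = Gd⁴/(8D³N_a) = (77.7×10³)(11.1⁴)/(8·115.0³·9) = 10.772 N/mm
W = mg = 7.4 × 9.81 = 72.594 N
½kδ² − Wδ − Wh = 0 → δ = (W + √(W² + 2kWh))/k
δ = (72.594 + √(5269.9 + 394111))/10.772 = (72.594 + 631.97)/10.772 = 65.408 mm

65.4 mm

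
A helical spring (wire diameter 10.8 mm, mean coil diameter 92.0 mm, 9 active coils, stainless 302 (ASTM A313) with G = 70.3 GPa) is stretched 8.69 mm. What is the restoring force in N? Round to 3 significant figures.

148 N

k = Gd⁴/(8D³N_a) = (70.3×10³)(10.8⁴)/(8·92.0³·9) = 17.059 N/mm
F = k·δ = 17.059 × 8.69 = 148.24 N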